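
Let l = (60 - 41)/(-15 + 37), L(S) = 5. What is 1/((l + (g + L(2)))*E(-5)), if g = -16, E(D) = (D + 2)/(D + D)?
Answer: -220/669 ≈ -0.32885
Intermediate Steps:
E(D) = (2 + D)/(2*D) (E(D) = (2 + D)/((2*D)) = (2 + D)*(1/(2*D)) = (2 + D)/(2*D))
l = 19/22 ≈ 0.86364
1/((l + (g + L(2)))*E(-5)) = 1/((19/22 + (-16 + 5))*((½)*(2 - 5)/(-5))) = 1/((19/22 - 11)*((½)*(-⅕)*(-3))) = 1/(-223/22*3/10) = 1/(-669/220) = -220/669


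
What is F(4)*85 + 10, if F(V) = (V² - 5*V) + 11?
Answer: 605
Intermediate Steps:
F(V) = 11 + V² - 5*V
F(4)*85 + 10 = (11 + 4² - 5*4)*85 + 10 = (11 + 16 - 20)*85 + 10 = 7*85 + 10 = 595 + 10 = 605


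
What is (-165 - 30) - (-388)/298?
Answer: -28861/149 ≈ -193.70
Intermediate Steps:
(-165 - 30) - (-388)/298 = -195 - (-388)/298 = -195 - 1*(-194/149) = -195 + 194/149 = -28861/149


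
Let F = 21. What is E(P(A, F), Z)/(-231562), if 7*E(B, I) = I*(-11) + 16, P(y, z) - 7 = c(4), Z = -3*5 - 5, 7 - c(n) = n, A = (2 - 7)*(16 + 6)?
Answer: -118/810467 ≈ -0.00014560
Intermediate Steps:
A = -110 (A = -5*22 = -110)
c(n) = 7 - n
Z = -20 (Z = -15 - 5 = -20)
P(y, z) = 10 (P(y, z) = 7 + (7 - 1*4) = 7 + (7 - 4) = 7 + 3 = 10)
E(B, I) = 16/7 - 11*I/7 (E(B, I) = (I*(-11) + 16)/7 = (-11*I + 16)/7 = (16 - 11*I)/7 = 16/7 - 11*I/7)
E(P(A, F), Z)/(-231562) = (16/7 - 11/7*(-20))/(-231562) = (16/7 + 220/7)*(-1/231562) = (236/7)*(-1/231562) = -118/810467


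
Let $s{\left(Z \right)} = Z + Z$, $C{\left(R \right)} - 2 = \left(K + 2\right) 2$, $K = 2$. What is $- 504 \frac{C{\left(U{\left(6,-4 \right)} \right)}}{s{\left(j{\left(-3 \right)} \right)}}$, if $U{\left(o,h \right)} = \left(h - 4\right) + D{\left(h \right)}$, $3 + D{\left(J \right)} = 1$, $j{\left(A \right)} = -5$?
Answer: $504$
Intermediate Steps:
$D{\left(J \right)} = -2$ ($D{\left(J \right)} = -3 + 1 = -2$)
$U{\left(o,h \right)} = -6 + h$ ($U{\left(o,h \right)} = \left(h - 4\right) - 2 = \left(-4 + h\right) - 2 = -6 + h$)
$C{\left(R \right)} = 10$ ($C{\left(R \right)} = 2 + \left(2 + 2\right) 2 = 2 + 4 \cdot 2 = 2 + 8 = 10$)
$s{\left(Z \right)} = 2 Z$
$- 504 \frac{C{\left(U{\left(6,-4 \right)} \right)}}{s{\left(j{\left(-3 \right)} \right)}} = - 504 \frac{10}{2 \left(-5\right)} = - 504 \frac{10}{-10} = - 504 \cdot 10 \left(- \frac{1}{10}\right) = \left(-504\right) \left(-1\right) = 504$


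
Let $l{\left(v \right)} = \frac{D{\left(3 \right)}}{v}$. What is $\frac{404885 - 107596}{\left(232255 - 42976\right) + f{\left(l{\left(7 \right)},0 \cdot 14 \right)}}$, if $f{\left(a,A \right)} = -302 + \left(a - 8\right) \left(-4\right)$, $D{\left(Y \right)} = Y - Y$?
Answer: $\frac{297289}{189009} \approx 1.5729$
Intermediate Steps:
$D{\left(Y \right)} = 0$
$l{\left(v \right)} = 0$ ($l{\left(v \right)} = \frac{0}{v} = 0$)
$f{\left(a,A \right)} = -270 - 4 a$ ($f{\left(a,A \right)} = -302 + \left(-8 + a\right) \left(-4\right) = -302 - \left(-32 + 4 a\right) = -270 - 4 a$)
$\frac{404885 - 107596}{\left(232255 - 42976\right) + f{\left(l{\left(7 \right)},0 \cdot 14 \right)}} = \frac{404885 - 107596}{\left(232255 - 42976\right) - 270} = \frac{297289}{189279 + \left(-270 + 0\right)} = \frac{297289}{189279 - 270} = \frac{297289}{189009}$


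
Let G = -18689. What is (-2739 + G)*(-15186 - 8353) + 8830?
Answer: 504402522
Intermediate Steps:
(-2739 + G)*(-15186 - 8353) + 8830 = (-2739 - 18689)*(-15186 - 8353) + 8830 = -21428*(-23539) + 8830 = 504393692 + 8830 = 504402522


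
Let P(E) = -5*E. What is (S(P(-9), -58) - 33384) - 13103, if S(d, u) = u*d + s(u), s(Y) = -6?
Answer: -49103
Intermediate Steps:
S(d, u) = -6 + d*u (S(d, u) = u*d - 6 = d*u - 6 = -6 + d*u)
(S(P(-9), -58) - 33384) - 13103 = ((-6 - 5*(-9)*(-58)) - 33384) - 13103 = ((-6 + 45*(-58)) - 33384) - 13103 = ((-6 - 2610) - 33384) - 13103 = (-2616 - 33384) - 13103 = -36000 - 13103 = -49103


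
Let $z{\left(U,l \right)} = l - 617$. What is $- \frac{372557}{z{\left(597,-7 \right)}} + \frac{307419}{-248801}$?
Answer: $\frac{13214389243}{22178832} \approx 595.81$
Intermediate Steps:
$z{\left(U,l \right)} = -617 + l$
$- \frac{372557}{z{\left(597,-7 \right)}} + \frac{307419}{-248801} = - \frac{372557}{-617 - 7} + \frac{307419}{-248801} = - \frac{372557}{-624} + 307419 \left(- \frac{1}{248801}\right) = \left(-372557\right) \left(- \frac{1}{624}\right) - \frac{43917}{35543} = \frac{372557}{624} - \frac{43917}{35543} = \frac{13214389243}{22178832}$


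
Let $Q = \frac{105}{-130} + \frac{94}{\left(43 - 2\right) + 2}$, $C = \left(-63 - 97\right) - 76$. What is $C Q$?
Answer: $- \frac{181838}{559} \approx -325.29$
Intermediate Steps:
$C = -236$ ($C = -160 - 76 = -236$)
$Q = \frac{1541}{1118}$ ($Q = 105 \left(- \frac{1}{130}\right) + \frac{94}{41 + 2} = - \frac{21}{26} + \frac{94}{43} = \frac{1541}{1118} \approx 1.3784$)
$C Q = \left(-236\right) \frac{1541}{1118} = - \frac{181838}{559}$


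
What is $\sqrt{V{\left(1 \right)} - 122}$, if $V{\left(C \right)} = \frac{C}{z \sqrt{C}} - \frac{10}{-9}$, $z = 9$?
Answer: $\frac{i \sqrt{1087}}{3} \approx 10.99 i$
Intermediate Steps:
$V{\left(C \right)} = \frac{10}{9} + \frac{\sqrt{C}}{9}$ ($V{\left(C \right)} = \frac{C}{9 \sqrt{C}} - \frac{10}{-9} = C \frac{1}{9 \sqrt{C}} - - \frac{10}{9} = \frac{\sqrt{C}}{9} + \frac{10}{9} = \frac{10}{9} + \frac{\sqrt{C}}{9}$)
$\sqrt{V{\left(1 \right)} - 122} = \sqrt{\left(\frac{10}{9} + \frac{\sqrt{1}}{9}\right) - 122} = \sqrt{\left(\frac{10}{9} + \frac{1}{9} \cdot 1\right) - 122} = \sqrt{\left(\frac{10}{9} + \frac{1}{9}\right) - 122} = \sqrt{\frac{11}{9} - 122} = \sqrt{- \frac{1087}{9}} = \frac{i \sqrt{1087}}{3}$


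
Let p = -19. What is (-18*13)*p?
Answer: 4446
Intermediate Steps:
(-18*13)*p = -18*13*(-19) = -234*(-19) = 4446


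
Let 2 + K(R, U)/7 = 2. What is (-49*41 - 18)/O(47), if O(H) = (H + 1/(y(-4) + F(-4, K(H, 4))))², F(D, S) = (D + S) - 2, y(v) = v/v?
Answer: -50675/54756 ≈ -0.92547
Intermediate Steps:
K(R, U) = 0 (K(R, U) = -14 + 7*2 = -14 + 14 = 0)
y(v) = 1
F(D, S) = -2 + D + S
O(H) = (-⅕ + H)² (O(H) = (H + 1/(1 + (-2 - 4 + 0)))² = (H + 1/(1 - 6))² = (H + 1/(-5))² = (H - ⅕)² = (-⅕ + H)²)
(-49*41 - 18)/O(47) = (-49*41 - 18)/(((1 - 5*47)²/25)) = (-2009 - 18)/(((1 - 235)²/25)) = -2027/((1/25)*(-234)²) = -2027/((1/25)*54756) = -2027/54756/25 = -2027*25/54756 = -50675/54756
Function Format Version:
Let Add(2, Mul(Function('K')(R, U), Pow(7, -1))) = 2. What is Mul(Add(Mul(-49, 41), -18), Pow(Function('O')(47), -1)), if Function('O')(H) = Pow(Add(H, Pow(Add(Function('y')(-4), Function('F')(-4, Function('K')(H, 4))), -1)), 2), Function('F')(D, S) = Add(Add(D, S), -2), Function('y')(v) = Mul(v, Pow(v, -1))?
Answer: Rational(-50675, 54756) ≈ -0.92547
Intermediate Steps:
Function('K')(R, U) = 0 (Function('K')(R, U) = Add(-14, Mul(7, 2)) = Add(-14, 14) = 0)
Function('y')(v) = 1
Function('F')(D, S) = Add(-2, D, S)
Function('O')(H) = Pow(Add(Rational(-1, 5), H), 2) (Function('O')(H) = Pow(Add(H, Pow(Add(1, Add(-2, -4, 0)), -1)), 2) = Pow(Add(H, Pow(Add(1, -6), -1)), 2) = Pow(Add(H, Pow(-5, -1)), 2) = Pow(Add(H, Rational(-1, 5)), 2) = Pow(Add(Rational(-1, 5), H), 2))
Mul(Add(Mul(-49, 41), -18), Pow(Function('O')(47), -1)) = Mul(Add(Mul(-49, 41), -18), Pow(Mul(Rational(1, 25), Pow(Add(1, Mul(-5, 47)), 2)), -1)) = Mul(Add(-2009, -18), Pow(Mul(Rational(1, 25), Pow(Add(1, -235), 2)), -1)) = Mul(-2027, Pow(Mul(Rational(1, 25), Pow(-234, 2)), -1)) = Mul(-2027, Pow(Mul(Rational(1, 25), 54756), -1)) = Mul(-2027, Pow(Rational(54756, 25), -1)) = Mul(-2027, Rational(25, 54756)) = Rational(-50675, 54756)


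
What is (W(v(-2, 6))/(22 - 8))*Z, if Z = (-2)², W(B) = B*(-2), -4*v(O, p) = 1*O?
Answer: -2/7 ≈ -0.28571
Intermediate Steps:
v(O, p) = -O/4
W(B) = -2*B
Z = 4
(W(v(-2, 6))/(22 - 8))*Z = ((-(-1)*(-2)/2)/(22 - 8))*4 = ((-2*½)/14)*4 = ((1/14)*(-1))*4 = -1/14*4 = -2/7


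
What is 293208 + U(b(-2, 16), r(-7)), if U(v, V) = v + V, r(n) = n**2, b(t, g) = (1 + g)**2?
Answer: 293546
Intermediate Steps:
U(v, V) = V + v
293208 + U(b(-2, 16), r(-7)) = 293208 + ((-7)**2 + (1 + 16)**2) = 293208 + (49 + 17**2) = 293208 + (49 + 289) = 293208 + 338 = 293546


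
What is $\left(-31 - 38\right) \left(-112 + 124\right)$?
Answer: $-828$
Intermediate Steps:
$\left(-31 - 38\right) \left(-112 + 124\right) = \left(-31 - 38\right) 12 = \left(-69\right) 12 = -828$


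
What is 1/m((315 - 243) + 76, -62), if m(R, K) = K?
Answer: -1/62 ≈ -0.016129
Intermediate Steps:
1/m((315 - 243) + 76, -62) = 1/(-62) = -1/62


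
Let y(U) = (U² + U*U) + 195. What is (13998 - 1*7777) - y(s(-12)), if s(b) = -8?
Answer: 5898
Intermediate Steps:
y(U) = 195 + 2*U² (y(U) = (U² + U²) + 195 = 2*U² + 195 = 195 + 2*U²)
(13998 - 1*7777) - y(s(-12)) = (13998 - 1*7777) - (195 + 2*(-8)²) = (13998 - 7777) - (195 + 2*64) = 6221 - (195 + 128) = 6221 - 1*323 = 6221 - 323 = 5898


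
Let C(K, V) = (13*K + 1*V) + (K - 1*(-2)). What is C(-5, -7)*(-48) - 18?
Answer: 3582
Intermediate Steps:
C(K, V) = 2 + V + 14*K (C(K, V) = (13*K + V) + (K + 2) = (V + 13*K) + (2 + K) = 2 + V + 14*K)
C(-5, -7)*(-48) - 18 = (2 - 7 + 14*(-5))*(-48) - 18 = (2 - 7 - 70)*(-48) - 18 = -75*(-48) - 18 = 3600 - 18 = 3582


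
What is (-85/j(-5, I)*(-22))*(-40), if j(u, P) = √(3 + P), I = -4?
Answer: 74800*I ≈ 74800.0*I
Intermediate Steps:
(-85/j(-5, I)*(-22))*(-40) = (-85/√(3 - 4)*(-22))*(-40) = (-85*(-I)*(-22))*(-40) = (-(-85)*I*(-22))*(-40) = ((85*I)*(-22))*(-40) = -1870*I*(-40) = 74800*I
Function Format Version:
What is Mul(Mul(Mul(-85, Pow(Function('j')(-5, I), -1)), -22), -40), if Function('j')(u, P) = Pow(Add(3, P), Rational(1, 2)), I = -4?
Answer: Mul(74800, I) ≈ Mul(74800., I)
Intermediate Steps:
Mul(Mul(Mul(-85, Pow(Function('j')(-5, I), -1)), -22), -40) = Mul(Mul(Mul(-85, Pow(Pow(Add(3, -4), Rational(1, 2)), -1)), -22), -40) = Mul(Mul(Mul(-85, Pow(Pow(-1, Rational(1, 2)), -1)), -22), -40) = Mul(Mul(Mul(-85, Pow(I, -1)), -22), -40) = Mul(Mul(Mul(-85, Mul(-1, I)), -22), -40) = Mul(Mul(Mul(85, I), -22), -40) = Mul(Mul(-1870, I), -40) = Mul(74800, I)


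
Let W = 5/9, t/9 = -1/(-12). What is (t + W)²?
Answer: 2209/1296 ≈ 1.7045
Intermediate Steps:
t = ¾ (t = 9*(-1/(-12)) = 9*(-1*(-1/12)) = 9*(1/12) = ¾ ≈ 0.75000)
W = 5/9 (W = 5*(⅑) = 5/9 ≈ 0.55556)
(t + W)² = (¾ + 5/9)² = (47/36)² = 2209/1296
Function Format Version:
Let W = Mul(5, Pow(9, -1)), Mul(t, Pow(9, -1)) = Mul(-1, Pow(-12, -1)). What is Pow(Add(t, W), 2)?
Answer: Rational(2209, 1296) ≈ 1.7045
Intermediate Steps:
t = Rational(3, 4) (t = Mul(9, Mul(-1, Pow(-12, -1))) = Mul(9, Mul(-1, Rational(-1, 12))) = Mul(9, Rational(1, 12)) = Rational(3, 4) ≈ 0.75000)
W = Rational(5, 9) (W = Mul(5, Rational(1, 9)) = Rational(5, 9) ≈ 0.55556)
Pow(Add(t, W), 2) = Pow(Add(Rational(3, 4), Rational(5, 9)), 2) = Pow(Rational(47, 36), 2) = Rational(2209, 1296)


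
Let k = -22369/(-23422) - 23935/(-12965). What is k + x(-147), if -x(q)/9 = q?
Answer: 80520208389/60733246 ≈ 1325.8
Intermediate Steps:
x(q) = -9*q
k = 170123931/60733246 (k = -22369*(-1/23422) - 23935*(-1/12965) = 22369/23422 + 4787/2593 = 170123931/60733246 ≈ 2.8012)
k + x(-147) = 170123931/60733246 - 9*(-147) = 170123931/60733246 + 1323 = 80520208389/60733246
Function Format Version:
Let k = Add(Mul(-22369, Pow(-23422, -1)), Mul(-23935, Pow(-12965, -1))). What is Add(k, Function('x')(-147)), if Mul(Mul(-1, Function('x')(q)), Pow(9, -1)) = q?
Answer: Rational(80520208389, 60733246) ≈ 1325.8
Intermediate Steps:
Function('x')(q) = Mul(-9, q)
k = Rational(170123931, 60733246) (k = Add(Mul(-22369, Rational(-1, 23422)), Mul(-23935, Rational(-1, 12965))) = Add(Rational(22369, 23422), Rational(4787, 2593)) = Rational(170123931, 60733246) ≈ 2.8012)
Add(k, Function('x')(-147)) = Add(Rational(170123931, 60733246), Mul(-9, -147)) = Add(Rational(170123931, 60733246), 1323) = Rational(80520208389, 60733246)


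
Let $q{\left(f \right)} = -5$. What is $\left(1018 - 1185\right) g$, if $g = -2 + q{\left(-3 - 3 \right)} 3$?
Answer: $2839$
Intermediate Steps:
$g = -17$ ($g = -2 - 15 = -17$)
$\left(1018 - 1185\right) g = \left(1018 - 1185\right) \left(-17\right) = \left(-167\right) \left(-17\right) = 2839$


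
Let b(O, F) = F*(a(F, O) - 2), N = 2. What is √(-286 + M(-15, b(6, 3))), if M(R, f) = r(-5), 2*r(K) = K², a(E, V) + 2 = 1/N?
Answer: I*√1094/2 ≈ 16.538*I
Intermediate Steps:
a(E, V) = -3/2 (a(E, V) = -2 + 1/2 = -2 + ½ = -3/2)
b(O, F) = -7*F/2 (b(O, F) = F*(-3/2 - 2) = F*(-7/2) = -7*F/2)
r(K) = K²/2
M(R, f) = 25/2 (M(R, f) = (½)*(-5)² = (½)*25 = 25/2)
√(-286 + M(-15, b(6, 3))) = √(-286 + 25/2) = √(-547/2) = I*√1094/2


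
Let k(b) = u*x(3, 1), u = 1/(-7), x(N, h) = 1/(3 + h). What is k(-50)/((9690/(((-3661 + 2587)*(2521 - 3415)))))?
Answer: -80013/22610 ≈ -3.5388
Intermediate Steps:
u = -1/7 ≈ -0.14286
k(b) = -1/28 (k(b) = -1/(7*(3 + 1)) = -1/7/4 = -1/7*1/4 = -1/28)
k(-50)/((9690/(((-3661 + 2587)*(2521 - 3415))))) = -(-3661 + 2587)*(2521 - 3415)/9690/28 = -1/(28*(9690/((-1074*(-894))))) = -1/(28*(9690/960156)) = -1/(28*(9690*(1/960156))) = -1/(28*1615/160026) = -1/28*160026/1615 = -80013/22610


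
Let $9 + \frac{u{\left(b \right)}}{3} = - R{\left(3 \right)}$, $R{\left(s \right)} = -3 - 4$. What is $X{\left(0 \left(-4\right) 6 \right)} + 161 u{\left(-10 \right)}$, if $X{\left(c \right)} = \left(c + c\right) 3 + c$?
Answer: $-966$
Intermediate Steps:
$R{\left(s \right)} = -7$
$X{\left(c \right)} = 7 c$ ($X{\left(c \right)} = 2 c 3 + c = 6 c + c = 7 c$)
$u{\left(b \right)} = -6$ ($u{\left(b \right)} = -27 + 3 \left(\left(-1\right) \left(-7\right)\right) = -27 + 3 \cdot 7 = -27 + 21 = -6$)
$X{\left(0 \left(-4\right) 6 \right)} + 161 u{\left(-10 \right)} = 7 \cdot 0 \left(-4\right) 6 + 161 \left(-6\right) = 7 \cdot 0 \cdot 6 - 966 = 7 \cdot 0 - 966 = 0 - 966 = -966$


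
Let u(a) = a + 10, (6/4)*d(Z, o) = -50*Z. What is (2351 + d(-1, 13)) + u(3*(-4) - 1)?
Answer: 7144/3 ≈ 2381.3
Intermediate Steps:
d(Z, o) = -100*Z/3 (d(Z, o) = 2*(-50*Z)/3 = -100*Z/3)
u(a) = 10 + a
(2351 + d(-1, 13)) + u(3*(-4) - 1) = (2351 - 100/3*(-1)) + (10 + (3*(-4) - 1)) = (2351 + 100/3) + (10 + (-12 - 1)) = 7153/3 + (10 - 13) = 7153/3 - 3 = 7144/3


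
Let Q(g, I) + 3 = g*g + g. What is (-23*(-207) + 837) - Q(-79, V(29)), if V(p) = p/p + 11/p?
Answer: -561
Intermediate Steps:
V(p) = 1 + 11/p
Q(g, I) = -3 + g + g² (Q(g, I) = -3 + (g*g + g) = -3 + (g² + g) = -3 + (g + g²) = -3 + g + g²)
(-23*(-207) + 837) - Q(-79, V(29)) = (-23*(-207) + 837) - (-3 - 79 + (-79)²) = (4761 + 837) - (-3 - 79 + 6241) = 5598 - 1*6159 = 5598 - 6159 = -561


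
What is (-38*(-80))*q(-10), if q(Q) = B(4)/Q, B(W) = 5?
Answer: -1520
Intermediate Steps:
q(Q) = 5/Q
(-38*(-80))*q(-10) = (-38*(-80))*(5/(-10)) = 3040*(5*(-1/10)) = 3040*(-1/2) = -1520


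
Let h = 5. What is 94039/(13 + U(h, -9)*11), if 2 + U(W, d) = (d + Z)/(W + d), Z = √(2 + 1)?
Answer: 3949638/601 + 2068858*√3/1803 ≈ 8559.2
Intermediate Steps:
Z = √3 ≈ 1.7320
U(W, d) = -2 + (d + √3)/(W + d)
94039/(13 + U(h, -9)*11) = 94039/(13 + ((√3 - 1*(-9) - 2*5)/(5 - 9))*11) = 94039/(13 + ((√3 + 9 - 10)/(-4))*11) = 94039/(13 - (-1 + √3)/4*11) = 94039/(13 + (¼ - √3/4)*11) = 94039/(13 + (11/4 - 11*√3/4)) = 94039/(63/4 - 11*√3/4)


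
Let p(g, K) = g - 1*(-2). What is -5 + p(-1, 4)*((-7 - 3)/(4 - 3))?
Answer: -15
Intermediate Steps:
p(g, K) = 2 + g (p(g, K) = g + 2 = 2 + g)
-5 + p(-1, 4)*((-7 - 3)/(4 - 3)) = -5 + (2 - 1)*((-7 - 3)/(4 - 3)) = -5 + 1*(-10/1) = -5 + 1*(-10*1) = -5 + 1*(-10) = -5 - 10 = -15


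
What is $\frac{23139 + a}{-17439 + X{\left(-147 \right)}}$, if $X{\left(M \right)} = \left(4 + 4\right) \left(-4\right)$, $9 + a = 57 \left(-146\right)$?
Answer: $- \frac{14808}{17471} \approx -0.84758$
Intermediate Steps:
$a = -8331$ ($a = -9 + 57 \left(-146\right) = -9 - 8322 = -8331$)
$X{\left(M \right)} = -32$ ($X{\left(M \right)} = 8 \left(-4\right) = -32$)
$\frac{23139 + a}{-17439 + X{\left(-147 \right)}} = \frac{23139 - 8331}{-17439 - 32} = \frac{14808}{-17471} = 14808 \left(- \frac{1}{17471}\right) = - \frac{14808}{17471}$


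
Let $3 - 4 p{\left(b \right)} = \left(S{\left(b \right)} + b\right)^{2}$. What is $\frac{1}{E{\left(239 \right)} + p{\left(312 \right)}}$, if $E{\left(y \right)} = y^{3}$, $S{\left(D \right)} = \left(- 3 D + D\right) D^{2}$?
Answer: $- \frac{4}{3689632300006657} \approx -1.0841 \cdot 10^{-15}$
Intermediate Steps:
$S{\left(D \right)} = - 2 D^{3}$ ($S{\left(D \right)} = - 2 D D^{2} = - 2 D^{3}$)
$p{\left(b \right)} = \frac{3}{4} - \frac{\left(b - 2 b^{3}\right)^{2}}{4}$ ($p{\left(b \right)} = \frac{3}{4} - \frac{\left(- 2 b^{3} + b\right)^{2}}{4} = \frac{3}{4} - \frac{\left(b - 2 b^{3}\right)^{2}}{4}$)
$\frac{1}{E{\left(239 \right)} + p{\left(312 \right)}} = \frac{1}{239^{3} + \left(\frac{3}{4} - \frac{312^{2} \left(-1 + 2 \cdot 312^{2}\right)^{2}}{4}\right)} = \frac{1}{13651919 + \left(\frac{3}{4} - 24336 \left(-1 + 2 \cdot 97344\right)^{2}\right)} = \frac{1}{13651919 + \left(\frac{3}{4} - 24336 \left(-1 + 194688\right)^{2}\right)} = \frac{1}{13651919 + \left(\frac{3}{4} - 24336 \cdot 194687^{2}\right)} = \frac{1}{13651919 + \left(\frac{3}{4} - 24336 \cdot 37903027969\right)} = \frac{1}{13651919 + \left(\frac{3}{4} - 922408088653584\right)} = \frac{1}{13651919 - \frac{3689632354614333}{4}} = \frac{1}{- \frac{3689632300006657}{4}} = - \frac{4}{3689632300006657}$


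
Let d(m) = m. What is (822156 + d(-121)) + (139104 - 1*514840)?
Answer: 446299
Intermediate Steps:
(822156 + d(-121)) + (139104 - 1*514840) = (822156 - 121) + (139104 - 1*514840) = 822035 + (139104 - 514840) = 822035 - 375736 = 446299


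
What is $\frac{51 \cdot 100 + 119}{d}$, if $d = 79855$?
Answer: $\frac{5219}{79855} \approx 0.065356$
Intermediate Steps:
$\frac{51 \cdot 100 + 119}{d} = \frac{51 \cdot 100 + 119}{79855} = \left(5100 + 119\right) \frac{1}{79855} = 5219 \cdot \frac{1}{79855} = \frac{5219}{79855}$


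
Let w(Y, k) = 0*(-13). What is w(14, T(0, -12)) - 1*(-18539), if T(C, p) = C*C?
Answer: 18539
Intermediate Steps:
T(C, p) = C²
w(Y, k) = 0
w(14, T(0, -12)) - 1*(-18539) = 0 - 1*(-18539) = 0 + 18539 = 18539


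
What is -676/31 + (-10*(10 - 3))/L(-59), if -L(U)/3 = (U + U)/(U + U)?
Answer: 142/93 ≈ 1.5269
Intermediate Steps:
L(U) = -3 (L(U) = -3*(U + U)/(U + U) = -3*2*U/(2*U) = -3*2*U*1/(2*U) = -3*1 = -3)
-676/31 + (-10*(10 - 3))/L(-59) = -676/31 - 10*(10 - 3)/(-3) = -676*1/31 - 10*7*(-1/3) = -676/31 - 70*(-1/3) = -676/31 + 70/3 = 142/93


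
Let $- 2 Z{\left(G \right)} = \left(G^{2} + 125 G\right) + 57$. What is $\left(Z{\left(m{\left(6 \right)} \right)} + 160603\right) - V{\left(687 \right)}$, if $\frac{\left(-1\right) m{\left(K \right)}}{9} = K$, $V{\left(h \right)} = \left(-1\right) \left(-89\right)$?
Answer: $\frac{324805}{2} \approx 1.624 \cdot 10^{5}$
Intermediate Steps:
$V{\left(h \right)} = 89$
$m{\left(K \right)} = - 9 K$
$Z{\left(G \right)} = - \frac{57}{2} - \frac{125 G}{2} - \frac{G^{2}}{2}$ ($Z{\left(G \right)} = - \frac{\left(G^{2} + 125 G\right) + 57}{2} = - \frac{57 + G^{2} + 125 G}{2} = - \frac{57}{2} - \frac{125 G}{2} - \frac{G^{2}}{2}$)
$\left(Z{\left(m{\left(6 \right)} \right)} + 160603\right) - V{\left(687 \right)} = \left(\left(- \frac{57}{2} - \frac{125 \left(\left(-9\right) 6\right)}{2} - \frac{\left(\left(-9\right) 6\right)^{2}}{2}\right) + 160603\right) - 89 = \left(\left(- \frac{57}{2} - -3375 - \frac{\left(-54\right)^{2}}{2}\right) + 160603\right) - 89 = \left(\left(- \frac{57}{2} + 3375 - 1458\right) + 160603\right) - 89 = \left(\frac{3777}{2} + 160603\right) - 89 = \frac{324983}{2} - 89 = \frac{324805}{2}$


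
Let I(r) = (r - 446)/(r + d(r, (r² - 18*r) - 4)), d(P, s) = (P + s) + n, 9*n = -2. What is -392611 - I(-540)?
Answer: -530441405834/1351061 ≈ -3.9261e+5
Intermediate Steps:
n = -2/9 (n = (⅑)*(-2) = -2/9 ≈ -0.22222)
d(P, s) = -2/9 + P + s (d(P, s) = (P + s) - 2/9 = -2/9 + P + s)
I(r) = (-446 + r)/(-38/9 + r² - 16*r) (I(r) = (r - 446)/(r + (-2/9 + r + ((r² - 18*r) - 4))) = (-446 + r)/(r + (-2/9 + r + (-4 + r² - 18*r))) = (-446 + r)/(r + (-38/9 + r² - 17*r)) = (-446 + r)/(-38/9 + r² - 16*r))
-392611 - I(-540) = -392611 - 9*(446 - 1*(-540))/(38 - 9*(-540)² + 144*(-540)) = -392611 - 9*(446 + 540)/(38 - 9*291600 - 77760) = -392611 - 9*986/(38 - 2624400 - 77760) = -392611 - 9*986/(-2702122) = -392611 - 9*(-1)*986/2702122 = -392611 - 1*(-4437/1351061) = -392611 + 4437/1351061 = -530441405834/1351061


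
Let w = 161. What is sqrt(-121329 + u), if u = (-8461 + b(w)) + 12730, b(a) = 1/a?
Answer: I*sqrt(3034312099)/161 ≈ 342.14*I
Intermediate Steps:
u = 687310/161 (u = (-8461 + 1/161) + 12730 = -1362220/161 + 12730 = 687310/161 ≈ 4269.0)
sqrt(-121329 + u) = sqrt(-121329 + 687310/161) = sqrt(-18846659/161) = I*sqrt(3034312099)/161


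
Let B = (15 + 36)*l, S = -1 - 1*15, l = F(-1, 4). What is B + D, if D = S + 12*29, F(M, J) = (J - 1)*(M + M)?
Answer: 26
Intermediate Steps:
F(M, J) = 2*M*(-1 + J) (F(M, J) = (-1 + J)*(2*M) = 2*M*(-1 + J))
l = -6 (l = 2*(-1)*(-1 + 4) = 2*(-1)*3 = -6)
S = -16 (S = -1 - 15 = -16)
D = 332 (D = -16 + 12*29 = -16 + 348 = 332)
B = -306 (B = (15 + 36)*(-6) = 51*(-6) = -306)
B + D = -306 + 332 = 26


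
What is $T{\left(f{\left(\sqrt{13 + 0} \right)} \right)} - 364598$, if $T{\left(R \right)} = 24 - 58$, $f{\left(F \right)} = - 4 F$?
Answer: $-364632$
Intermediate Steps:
$T{\left(R \right)} = -34$ ($T{\left(R \right)} = 24 - 58 = -34$)
$T{\left(f{\left(\sqrt{13 + 0} \right)} \right)} - 364598 = -34 - 364598 = -364632$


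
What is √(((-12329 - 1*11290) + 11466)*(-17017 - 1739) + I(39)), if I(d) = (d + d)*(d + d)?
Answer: 6*√6331882 ≈ 15098.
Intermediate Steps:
I(d) = 4*d² (I(d) = (2*d)*(2*d) = 4*d²)
√(((-12329 - 1*11290) + 11466)*(-17017 - 1739) + I(39)) = √(((-12329 - 1*11290) + 11466)*(-17017 - 1739) + 4*39²) = √(((-12329 - 11290) + 11466)*(-18756) + 4*1521) = √((-23619 + 11466)*(-18756) + 6084) = √(-12153*(-18756) + 6084) = √(227941668 + 6084) = √227947752 = 6*√6331882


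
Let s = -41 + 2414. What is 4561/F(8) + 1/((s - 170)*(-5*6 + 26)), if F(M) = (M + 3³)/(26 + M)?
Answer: 1366512053/308420 ≈ 4430.7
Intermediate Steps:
s = 2373
F(M) = (27 + M)/(26 + M) (F(M) = (M + 27)/(26 + M) = (27 + M)/(26 + M))
4561/F(8) + 1/((s - 170)*(-5*6 + 26)) = 4561/(((27 + 8)/(26 + 8))) + 1/((2373 - 170)*(-5*6 + 26)) = 4561/((35/34)) + 1/(2203*(-30 + 26)) = 4561/(((1/34)*35)) + (1/2203)/(-4) = 4561/(35/34) + (1/2203)*(-¼) = 4561*(34/35) - 1/8812 = 155074/35 - 1/8812 = 1366512053/308420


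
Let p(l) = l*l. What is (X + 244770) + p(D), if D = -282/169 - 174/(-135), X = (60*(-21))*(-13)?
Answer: 15103886269294/57836025 ≈ 2.6115e+5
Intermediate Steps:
X = 16380 (X = -1260*(-13) = 16380)
D = -2888/7605 (D = -282*1/169 - 174*(-1/135) = -282/169 + 58/45 = -2888/7605 ≈ -0.37975)
p(l) = l**2
(X + 244770) + p(D) = (16380 + 244770) + (-2888/7605)**2 = 261150 + 8340544/57836025 = 15103886269294/57836025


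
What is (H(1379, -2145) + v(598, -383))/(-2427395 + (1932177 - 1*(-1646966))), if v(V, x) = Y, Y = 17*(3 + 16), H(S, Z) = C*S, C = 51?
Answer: 17663/287937 ≈ 0.061343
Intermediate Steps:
H(S, Z) = 51*S
Y = 323 (Y = 17*19 = 323)
v(V, x) = 323
(H(1379, -2145) + v(598, -383))/(-2427395 + (1932177 - 1*(-1646966))) = (51*1379 + 323)/(-2427395 + (1932177 - 1*(-1646966))) = (70329 + 323)/(-2427395 + (1932177 + 1646966)) = 70652/(-2427395 + 3579143) = 70652/1151748 = 70652*(1/1151748) = 17663/287937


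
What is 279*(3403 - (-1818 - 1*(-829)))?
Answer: 1225368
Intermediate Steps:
279*(3403 - (-1818 - 1*(-829))) = 279*(3403 - (-1818 + 829)) = 279*(3403 - 1*(-989)) = 279*(3403 + 989) = 279*4392 = 1225368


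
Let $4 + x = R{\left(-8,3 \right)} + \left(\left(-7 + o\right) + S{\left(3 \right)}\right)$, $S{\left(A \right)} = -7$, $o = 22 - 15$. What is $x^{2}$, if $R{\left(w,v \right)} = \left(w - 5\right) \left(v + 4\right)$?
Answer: $10404$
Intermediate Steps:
$o = 7$
$R{\left(w,v \right)} = \left(-5 + w\right) \left(4 + v\right)$
$x = -102$ ($x = -4 + \left(\left(-20 - 15 + 4 \left(-8\right) + 3 \left(-8\right)\right) + \left(\left(-7 + 7\right) - 7\right)\right) = -4 + \left(\left(-20 - 15 - 32 - 24\right) + \left(0 - 7\right)\right) = -4 - 98 = -102$)
$x^{2} = \left(-102\right)^{2} = 10404$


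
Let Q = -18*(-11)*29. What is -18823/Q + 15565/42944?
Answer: -32680031/11208384 ≈ -2.9157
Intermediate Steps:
Q = 5742 (Q = 198*29 = 5742)
-18823/Q + 15565/42944 = -18823/5742 + 15565/42944 = -18823*1/5742 + 15565*(1/42944) = -18823/5742 + 1415/3904 = -32680031/11208384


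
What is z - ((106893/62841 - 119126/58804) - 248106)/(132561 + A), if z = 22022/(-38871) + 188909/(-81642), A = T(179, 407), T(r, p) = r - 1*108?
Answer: -6232484950363754660839/6172158679256532721968 ≈ -1.0098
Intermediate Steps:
T(r, p) = -108 + r (T(r, p) = r - 108 = -108 + r)
A = 71 (A = -108 + 179 = 71)
z = -435285803/151119342 (z = 22022*(-1/38871) + 188909*(-1/81642) = -3146/5553 - 188909/81642 = -435285803/151119342 ≈ -2.8804)
z - ((106893/62841 - 119126/58804) - 248106)/(132561 + A) = -435285803/151119342 - ((106893/62841 - 119126/58804) - 248106)/(132561 + 71) = -435285803/151119342 - ((106893*(1/62841) - 119126*1/58804) - 248106)/132632 = -435285803/151119342 - ((35631/20947 - 59563/29402) - 248106)/132632 = -435285803/151119342 - (-200043499/615883694 - 248106)/132632 = -435285803/151119342 - (-152804639827063)/(615883694*132632) = -435285803/151119342 - 1*(-152804639827063/81685886102608) = -435285803/151119342 + 152804639827063/81685886102608 = -6232484950363754660839/6172158679256532721968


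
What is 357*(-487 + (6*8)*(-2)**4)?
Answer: 100317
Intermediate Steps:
357*(-487 + (6*8)*(-2)**4) = 357*(-487 + 48*16) = 357*(-487 + 768) = 357*281 = 100317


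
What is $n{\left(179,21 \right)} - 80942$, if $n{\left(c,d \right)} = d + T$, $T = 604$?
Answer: $-80317$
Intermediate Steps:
$n{\left(c,d \right)} = 604 + d$ ($n{\left(c,d \right)} = d + 604 = 604 + d$)
$n{\left(179,21 \right)} - 80942 = \left(604 + 21\right) - 80942 = 625 - 80942 = -80317$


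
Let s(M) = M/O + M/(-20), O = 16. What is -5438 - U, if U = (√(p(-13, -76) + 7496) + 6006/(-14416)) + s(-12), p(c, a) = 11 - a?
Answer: -195965099/36040 - √7583 ≈ -5524.5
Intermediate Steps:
s(M) = M/80 (s(M) = M/16 + M/(-20) = M*(1/16) + M*(-1/20) = M/16 - M/20 = M/80)
U = -20421/36040 + √7583 (U = (√((11 - 1*(-76)) + 7496) + 6006/(-14416)) + (1/80)*(-12) = (√((11 + 76) + 7496) + 6006*(-1/14416)) - 3/20 = (√(87 + 7496) - 3003/7208) - 3/20 = (√7583 - 3003/7208) - 3/20 = (-3003/7208 + √7583) - 3/20 = -20421/36040 + √7583 ≈ 86.514)
-5438 - U = -5438 - (-20421/36040 + √7583) = -5438 + (20421/36040 - √7583) = -195965099/36040 - √7583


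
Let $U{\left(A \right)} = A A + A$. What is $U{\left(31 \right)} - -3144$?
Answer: $4136$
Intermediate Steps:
$U{\left(A \right)} = A + A^{2}$ ($U{\left(A \right)} = A^{2} + A = A + A^{2}$)
$U{\left(31 \right)} - -3144 = 31 \left(1 + 31\right) - -3144 = 31 \cdot 32 + 3144 = 992 + 3144 = 4136$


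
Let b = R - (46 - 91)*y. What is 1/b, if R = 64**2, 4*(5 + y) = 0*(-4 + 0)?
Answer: 1/3871 ≈ 0.00025833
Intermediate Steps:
y = -5 (y = -5 + (0*(-4 + 0))/4 = -5 + (0*(-4))/4 = -5 + (1/4)*0 = -5 + 0 = -5)
R = 4096
b = 3871 (b = 4096 - (46 - 91)*(-5) = 4096 - (-45)*(-5) = 4096 - 1*225 = 4096 - 225 = 3871)
1/b = 1/3871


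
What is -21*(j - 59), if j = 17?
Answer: 882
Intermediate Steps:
-21*(j - 59) = -21*(17 - 59) = -21*(-42) = 882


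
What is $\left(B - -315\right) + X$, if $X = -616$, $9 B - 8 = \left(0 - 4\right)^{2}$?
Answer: $- \frac{895}{3} \approx -298.33$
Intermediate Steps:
$B = \frac{8}{3}$ ($B = \frac{8}{9} + \frac{\left(0 - 4\right)^{2}}{9} = \frac{8}{9} + \frac{\left(-4\right)^{2}}{9} = \frac{8}{9} + \frac{1}{9} \cdot 16 = \frac{8}{9} + \frac{16}{9} = \frac{8}{3} \approx 2.6667$)
$\left(B - -315\right) + X = \left(\frac{8}{3} - -315\right) - 616 = \left(\frac{8}{3} + 315\right) - 616 = \frac{953}{3} - 616 = - \frac{895}{3}$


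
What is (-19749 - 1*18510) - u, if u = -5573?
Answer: -32686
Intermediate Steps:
(-19749 - 1*18510) - u = (-19749 - 1*18510) - 1*(-5573) = (-19749 - 18510) + 5573 = -38259 + 5573 = -32686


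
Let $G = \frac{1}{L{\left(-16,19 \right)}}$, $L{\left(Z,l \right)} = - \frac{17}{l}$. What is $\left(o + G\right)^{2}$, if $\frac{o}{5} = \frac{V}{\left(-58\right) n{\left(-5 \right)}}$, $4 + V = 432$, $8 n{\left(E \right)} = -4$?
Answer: $\frac{1283717241}{243049} \approx 5281.7$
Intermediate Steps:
$n{\left(E \right)} = - \frac{1}{2}$ ($n{\left(E \right)} = \frac{1}{8} \left(-4\right) = - \frac{1}{2}$)
$V = 428$ ($V = -4 + 432 = 428$)
$o = \frac{2140}{29}$ ($o = 5 \frac{428}{\left(-58\right) \left(- \frac{1}{2}\right)} = 5 \cdot \frac{428}{29} = \frac{2140}{29} \approx 73.793$)
$G = - \frac{19}{17}$ ($G = \frac{1}{\left(-17\right) \frac{1}{19}} = \frac{1}{- \frac{17}{19}} = - \frac{19}{17} \approx -1.1176$)
$\left(o + G\right)^{2} = \left(\frac{2140}{29} - \frac{19}{17}\right)^{2} = \left(\frac{35829}{493}\right)^{2} = \frac{1283717241}{243049}$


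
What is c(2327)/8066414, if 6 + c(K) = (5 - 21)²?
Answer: 125/4033207 ≈ 3.0993e-5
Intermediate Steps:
c(K) = 250 (c(K) = -6 + (5 - 21)² = -6 + (-16)² = -6 + 256 = 250)
c(2327)/8066414 = 250/8066414 = 250*(1/8066414) = 125/4033207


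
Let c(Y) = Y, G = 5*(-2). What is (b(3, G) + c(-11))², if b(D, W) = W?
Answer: 441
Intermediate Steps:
G = -10
(b(3, G) + c(-11))² = (-10 - 11)² = (-21)² = 441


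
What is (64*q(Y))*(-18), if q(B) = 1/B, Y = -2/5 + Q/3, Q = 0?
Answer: 2880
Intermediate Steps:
Y = -⅖ (Y = -2/5 + 0/3 = -2*⅕ + 0*(⅓) = -⅖ + 0 = -⅖ ≈ -0.40000)
(64*q(Y))*(-18) = (64/(-⅖))*(-18) = (64*(-5/2))*(-18) = -160*(-18) = 2880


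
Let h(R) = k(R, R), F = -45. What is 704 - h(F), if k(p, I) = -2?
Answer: 706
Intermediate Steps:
h(R) = -2
704 - h(F) = 704 - 1*(-2) = 704 + 2 = 706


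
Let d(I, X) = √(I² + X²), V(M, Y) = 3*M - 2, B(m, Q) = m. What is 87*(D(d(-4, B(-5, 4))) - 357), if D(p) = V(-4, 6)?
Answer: -32277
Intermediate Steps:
V(M, Y) = -2 + 3*M
D(p) = -14 (D(p) = -2 + 3*(-4) = -2 - 12 = -14)
87*(D(d(-4, B(-5, 4))) - 357) = 87*(-14 - 357) = 87*(-371) = -32277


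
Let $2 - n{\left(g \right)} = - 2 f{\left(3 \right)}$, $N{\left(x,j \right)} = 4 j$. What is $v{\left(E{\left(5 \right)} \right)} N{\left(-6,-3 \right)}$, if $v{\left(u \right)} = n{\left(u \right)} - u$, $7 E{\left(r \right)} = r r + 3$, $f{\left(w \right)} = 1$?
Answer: $0$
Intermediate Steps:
$n{\left(g \right)} = 4$ ($n{\left(g \right)} = 2 - \left(-2\right) 1 = 2 - -2 = 2 + 2 = 4$)
$E{\left(r \right)} = \frac{3}{7} + \frac{r^{2}}{7}$ ($E{\left(r \right)} = \frac{r r + 3}{7} = \frac{r^{2} + 3}{7} = \frac{3 + r^{2}}{7} = \frac{3}{7} + \frac{r^{2}}{7}$)
$v{\left(u \right)} = 4 - u$
$v{\left(E{\left(5 \right)} \right)} N{\left(-6,-3 \right)} = \left(4 - \left(\frac{3}{7} + \frac{5^{2}}{7}\right)\right) 4 \left(-3\right) = \left(4 - \left(\frac{3}{7} + \frac{1}{7} \cdot 25\right)\right) \left(-12\right) = \left(4 - \left(\frac{3}{7} + \frac{25}{7}\right)\right) \left(-12\right) = \left(4 - 4\right) \left(-12\right) = 0 \left(-12\right) = 0$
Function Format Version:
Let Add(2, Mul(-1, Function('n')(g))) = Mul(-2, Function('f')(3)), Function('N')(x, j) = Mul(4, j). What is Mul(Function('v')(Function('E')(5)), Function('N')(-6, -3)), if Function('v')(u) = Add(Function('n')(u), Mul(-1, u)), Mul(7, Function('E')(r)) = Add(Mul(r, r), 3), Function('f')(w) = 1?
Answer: 0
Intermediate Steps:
Function('n')(g) = 4 (Function('n')(g) = Add(2, Mul(-1, Mul(-2, 1))) = Add(2, Mul(-1, -2)) = Add(2, 2) = 4)
Function('E')(r) = Add(Rational(3, 7), Mul(Rational(1, 7), Pow(r, 2))) (Function('E')(r) = Mul(Rational(1, 7), Add(Mul(r, r), 3)) = Mul(Rational(1, 7), Add(Pow(r, 2), 3)) = Mul(Rational(1, 7), Add(3, Pow(r, 2))) = Add(Rational(3, 7), Mul(Rational(1, 7), Pow(r, 2))))
Function('v')(u) = Add(4, Mul(-1, u))
Mul(Function('v')(Function('E')(5)), Function('N')(-6, -3)) = Mul(Add(4, Mul(-1, Add(Rational(3, 7), Mul(Rational(1, 7), Pow(5, 2))))), Mul(4, -3)) = Mul(Add(4, Mul(-1, Add(Rational(3, 7), Mul(Rational(1, 7), 25)))), -12) = Mul(Add(4, Mul(-1, Add(Rational(3, 7), Rational(25, 7)))), -12) = Mul(Add(4, Mul(-1, 4)), -12) = Mul(Add(4, -4), -12) = Mul(0, -12) = 0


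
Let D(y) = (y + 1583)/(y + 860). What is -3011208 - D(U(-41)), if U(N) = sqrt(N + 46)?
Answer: -445415148427/147919 + 723*sqrt(5)/739595 ≈ -3.0112e+6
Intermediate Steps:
U(N) = sqrt(46 + N)
D(y) = (1583 + y)/(860 + y)
-3011208 - D(U(-41)) = -3011208 - (1583 + sqrt(46 - 41))/(860 + sqrt(46 - 41)) = -3011208 - (1583 + sqrt(5))/(860 + sqrt(5))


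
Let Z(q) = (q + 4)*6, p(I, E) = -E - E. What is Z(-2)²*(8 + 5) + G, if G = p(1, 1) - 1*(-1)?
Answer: 1871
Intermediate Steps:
p(I, E) = -2*E
G = -1 (G = -2*1 - 1*(-1) = -2 + 1 = -1)
Z(q) = 24 + 6*q (Z(q) = (4 + q)*6 = 24 + 6*q)
Z(-2)²*(8 + 5) + G = (24 + 6*(-2))²*(8 + 5) - 1 = (24 - 12)²*13 - 1 = 12²*13 - 1 = 144*13 - 1 = 1872 - 1 = 1871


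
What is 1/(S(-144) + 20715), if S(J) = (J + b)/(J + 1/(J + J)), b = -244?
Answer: 41473/859224939 ≈ 4.8268e-5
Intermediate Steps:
S(J) = (-244 + J)/(J + 1/(2*J)) (S(J) = (J - 244)/(J + 1/(J + J)) = (-244 + J)/(J + 1/(2*J)))
1/(S(-144) + 20715) = 1/(2*(-144)*(-244 - 144)/(1 + 2*(-144)²) + 20715) = 1/(2*(-144)*(-388)/(1 + 2*20736) + 20715) = 1/(2*(-144)*(-388)/(1 + 41472) + 20715) = 1/(2*(-144)*(-388)/41473 + 20715) = 1/(2*(-144)*(1/41473)*(-388) + 20715) = 1/(111744/41473 + 20715) = 1/(859224939/41473) = 41473/859224939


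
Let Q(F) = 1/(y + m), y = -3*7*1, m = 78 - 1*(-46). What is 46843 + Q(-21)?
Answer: 4824830/103 ≈ 46843.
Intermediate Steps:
m = 124 (m = 78 + 46 = 124)
y = -21 (y = -21*1 = -21)
Q(F) = 1/103 (Q(F) = 1/(-21 + 124) = 1/103)
46843 + Q(-21) = 46843 + 1/103 = 4824830/103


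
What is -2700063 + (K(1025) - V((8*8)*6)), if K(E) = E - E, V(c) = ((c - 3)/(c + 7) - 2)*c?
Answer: -1055570649/391 ≈ -2.6997e+6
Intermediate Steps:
V(c) = c*(-2 + (-3 + c)/(7 + c)) (V(c) = ((-3 + c)/(7 + c) - 2)*c = (-2 + (-3 + c)/(7 + c))*c = c*(-2 + (-3 + c)/(7 + c)))
K(E) = 0
-2700063 + (K(1025) - V((8*8)*6)) = -2700063 + (0 - (-1)*(8*8)*6*(17 + (8*8)*6)/(7 + (8*8)*6)) = -2700063 + (0 - (-1)*64*6*(17 + 64*6)/(7 + 64*6)) = -2700063 + (0 - (-1)*384*(17 + 384)/(7 + 384)) = -2700063 + (0 - (-1)*384*401/391) = -2700063 + (0 - 1*(-153984/391)) = -2700063 + (0 + 153984/391) = -2700063 + 153984/391 = -1055570649/391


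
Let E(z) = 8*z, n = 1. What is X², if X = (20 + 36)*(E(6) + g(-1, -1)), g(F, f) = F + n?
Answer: 7225344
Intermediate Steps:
g(F, f) = 1 + F (g(F, f) = F + 1 = 1 + F)
X = 2688 (X = (20 + 36)*(8*6 + (1 - 1)) = 56*(48 + 0) = 56*48 = 2688)
X² = 2688² = 7225344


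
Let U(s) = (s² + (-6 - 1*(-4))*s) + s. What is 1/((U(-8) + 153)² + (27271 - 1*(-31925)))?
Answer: 1/109821 ≈ 9.1057e-6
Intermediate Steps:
U(s) = s² - s (U(s) = (s² + (-6 + 4)*s) + s = (s² - 2*s) + s = s² - s)
1/((U(-8) + 153)² + (27271 - 1*(-31925))) = 1/((-8*(-1 - 8) + 153)² + (27271 - 1*(-31925))) = 1/((-8*(-9) + 153)² + (27271 + 31925)) = 1/((72 + 153)² + 59196) = 1/(225² + 59196) = 1/(50625 + 59196) = 1/109821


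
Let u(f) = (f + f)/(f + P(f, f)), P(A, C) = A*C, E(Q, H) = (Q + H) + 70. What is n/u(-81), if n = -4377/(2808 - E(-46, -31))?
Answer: 35016/563 ≈ 62.195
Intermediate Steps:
E(Q, H) = 70 + H + Q (E(Q, H) = (H + Q) + 70 = 70 + H + Q)
u(f) = 2*f/(f + f²) (u(f) = (f + f)/(f + f*f) = (2*f)/(f + f²) = 2*f/(f + f²))
n = -4377/2815 (n = -4377/(2808 - (70 - 31 - 46)) = -4377/(2808 - 1*(-7)) = -4377/(2808 + 7) = -4377/2815 ≈ -1.5549)
n/u(-81) = -4377/(2815*(2/(1 - 81))) = -4377/(2815*(2/(-80))) = -4377/(2815*(2*(-1/80))) = -4377/(2815*(-1/40)) = -4377/2815*(-40) = 35016/563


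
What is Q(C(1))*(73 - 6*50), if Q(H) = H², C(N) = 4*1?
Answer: -3632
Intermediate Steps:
C(N) = 4
Q(C(1))*(73 - 6*50) = 4²*(73 - 6*50) = 16*(73 - 300) = 16*(-227) = -3632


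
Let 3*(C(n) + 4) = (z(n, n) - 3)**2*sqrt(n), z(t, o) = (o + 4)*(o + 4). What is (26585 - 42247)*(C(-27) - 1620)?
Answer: 25435088 - 4333299512*I*sqrt(3) ≈ 2.5435e+7 - 7.5055e+9*I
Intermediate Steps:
z(t, o) = (4 + o)**2 (z(t, o) = (4 + o)*(4 + o) = (4 + o)**2)
C(n) = -4 + sqrt(n)*(-3 + (4 + n)**2)**2/3 (C(n) = -4 + (((4 + n)**2 - 3)**2*sqrt(n))/3 = -4 + ((-3 + (4 + n)**2)**2*sqrt(n))/3 = -4 + (sqrt(n)*(-3 + (4 + n)**2)**2)/3 = -4 + sqrt(n)*(-3 + (4 + n)**2)**2/3)
(26585 - 42247)*(C(-27) - 1620) = (26585 - 42247)*((-4 + sqrt(-27)*(-3 + (4 - 27)**2)**2/3) - 1620) = -15662*((-4 + (3*I*sqrt(3))*(-3 + (-23)**2)**2/3) - 1620) = -15662*((-4 + (3*I*sqrt(3))*(-3 + 529)**2/3) - 1620) = -15662*((-4 + (1/3)*(3*I*sqrt(3))*526**2) - 1620) = -15662*((-4 + (1/3)*(3*I*sqrt(3))*276676) - 1620) = -15662*((-4 + 276676*I*sqrt(3)) - 1620) = -15662*(-1624 + 276676*I*sqrt(3)) = 25435088 - 4333299512*I*sqrt(3)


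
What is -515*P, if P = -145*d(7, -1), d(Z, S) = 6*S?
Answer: -448050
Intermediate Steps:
P = 870 (P = -870*(-1) = -145*(-6) = 870)
-515*P = -515*870 = -448050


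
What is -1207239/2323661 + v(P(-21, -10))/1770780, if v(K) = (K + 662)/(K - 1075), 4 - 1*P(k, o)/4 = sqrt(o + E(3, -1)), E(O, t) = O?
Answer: (-4275504705518*sqrt(7) + 1131941888885469*I)/(2057346212790*(-1059*I + 4*sqrt(7))) ≈ -0.51954 + 9.2532e-9*I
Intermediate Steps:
P(k, o) = 16 - 4*sqrt(3 + o) (P(k, o) = 16 - 4*sqrt(o + 3) = 16 - 4*sqrt(3 + o))
v(K) = (662 + K)/(-1075 + K)
-1207239/2323661 + v(P(-21, -10))/1770780 = -1207239/2323661 + ((662 + (16 - 4*sqrt(3 - 10)))/(-1075 + (16 - 4*sqrt(3 - 10))))/1770780 = -1207239*1/2323661 + ((662 + (16 - 4*I*sqrt(7)))/(-1075 + (16 - 4*I*sqrt(7))))*(1/1770780) = -1207239/2323661 + ((662 + (16 - 4*I*sqrt(7)))/(-1075 + (16 - 4*I*sqrt(7))))*(1/1770780) = -1207239/2323661 + ((678 - 4*I*sqrt(7))/(-1059 - 4*I*sqrt(7)))*(1/1770780) = -1207239/2323661 + (678 - 4*I*sqrt(7))/(1770780*(-1059 - 4*I*sqrt(7)))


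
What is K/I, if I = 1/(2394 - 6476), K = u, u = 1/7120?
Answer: -2041/3560 ≈ -0.57331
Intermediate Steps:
u = 1/7120 ≈ 0.00014045
K = 1/7120 ≈ 0.00014045
I = -1/4082 (I = 1/(-4082) = -1/4082 ≈ -0.00024498)
K/I = 1/(7120*(-1/4082)) = (1/7120)*(-4082) = -2041/3560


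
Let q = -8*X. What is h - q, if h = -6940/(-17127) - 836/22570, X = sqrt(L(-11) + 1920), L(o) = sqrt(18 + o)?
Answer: 71158814/193278195 + 8*sqrt(1920 + sqrt(7)) ≈ 351.15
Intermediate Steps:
X = sqrt(1920 + sqrt(7)) (X = sqrt(sqrt(18 - 11) + 1920) = sqrt(sqrt(7) + 1920) = sqrt(1920 + sqrt(7)) ≈ 43.848)
q = -8*sqrt(1920 + sqrt(7)) ≈ -350.78
h = 71158814/193278195 (h = -6940*(-1/17127) - 836*1/22570 = 6940/17127 - 418/11285 = 71158814/193278195 ≈ 0.36817)
h - q = 71158814/193278195 - (-8)*sqrt(1920 + sqrt(7)) = 71158814/193278195 + 8*sqrt(1920 + sqrt(7))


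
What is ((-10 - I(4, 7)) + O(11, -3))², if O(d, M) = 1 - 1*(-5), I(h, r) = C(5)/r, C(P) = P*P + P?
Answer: 3364/49 ≈ 68.653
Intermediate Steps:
C(P) = P + P² (C(P) = P² + P = P + P²)
I(h, r) = 30/r (I(h, r) = (5*(1 + 5))/r = (5*6)/r = 30/r)
O(d, M) = 6 (O(d, M) = 1 + 5 = 6)
((-10 - I(4, 7)) + O(11, -3))² = ((-10 - 30/7) + 6)² = (-100/7 + 6)² = (-58/7)² = 3364/49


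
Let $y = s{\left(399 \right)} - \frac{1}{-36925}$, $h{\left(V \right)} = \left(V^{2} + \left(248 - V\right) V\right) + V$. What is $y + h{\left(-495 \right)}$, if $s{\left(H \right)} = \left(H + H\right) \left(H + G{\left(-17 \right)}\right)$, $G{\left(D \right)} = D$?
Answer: $\frac{6704878426}{36925} \approx 1.8158 \cdot 10^{5}$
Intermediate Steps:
$h{\left(V \right)} = V + V^{2} + V \left(248 - V\right)$ ($h{\left(V \right)} = \left(V^{2} + V \left(248 - V\right)\right) + V = V + V^{2} + V \left(248 - V\right)$)
$s{\left(H \right)} = 2 H \left(-17 + H\right)$ ($s{\left(H \right)} = \left(H + H\right) \left(H - 17\right) = 2 H \left(-17 + H\right)$)
$y = \frac{11256069301}{36925}$ ($y = 2 \cdot 399 \left(-17 + 399\right) - \frac{1}{-36925} = 2 \cdot 399 \cdot 382 - - \frac{1}{36925} = 304836 + \frac{1}{36925} = \frac{11256069301}{36925} \approx 3.0484 \cdot 10^{5}$)
$y + h{\left(-495 \right)} = \frac{11256069301}{36925} + 249 \left(-495\right) = \frac{11256069301}{36925} - 123255 = \frac{6704878426}{36925}$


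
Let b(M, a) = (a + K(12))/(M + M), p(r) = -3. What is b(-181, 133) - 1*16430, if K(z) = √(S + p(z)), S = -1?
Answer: -5947793/362 - I/181 ≈ -16430.0 - 0.0055249*I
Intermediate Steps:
K(z) = 2*I (K(z) = √(-1 - 3) = √(-4) = 2*I)
b(M, a) = (a + 2*I)/(2*M) (b(M, a) = (a + 2*I)/(M + M) = (a + 2*I)/((2*M)) = (a + 2*I)*(1/(2*M)) = (a + 2*I)/(2*M))
b(-181, 133) - 1*16430 = (I + (½)*133)/(-181) - 1*16430 = -(I + 133/2)/181 - 16430 = -(133/2 + I)/181 - 16430 = (-133/362 - I/181) - 16430 = -5947793/362 - I/181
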